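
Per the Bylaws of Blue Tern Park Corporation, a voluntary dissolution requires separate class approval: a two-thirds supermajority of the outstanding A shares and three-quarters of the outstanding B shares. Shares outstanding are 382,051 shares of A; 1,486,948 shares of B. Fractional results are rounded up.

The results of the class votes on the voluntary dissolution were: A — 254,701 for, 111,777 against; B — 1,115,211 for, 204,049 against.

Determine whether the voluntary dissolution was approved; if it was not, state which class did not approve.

Approved — every class gave the required vote.

A: 2/3 of 382051 = 254700.67, rounded up to 254701; 254,701 required, 254,701 in favor — approved.
B: 3/4 of 1486948 = 1115211; 1,115,211 required, 1,115,211 in favor — approved.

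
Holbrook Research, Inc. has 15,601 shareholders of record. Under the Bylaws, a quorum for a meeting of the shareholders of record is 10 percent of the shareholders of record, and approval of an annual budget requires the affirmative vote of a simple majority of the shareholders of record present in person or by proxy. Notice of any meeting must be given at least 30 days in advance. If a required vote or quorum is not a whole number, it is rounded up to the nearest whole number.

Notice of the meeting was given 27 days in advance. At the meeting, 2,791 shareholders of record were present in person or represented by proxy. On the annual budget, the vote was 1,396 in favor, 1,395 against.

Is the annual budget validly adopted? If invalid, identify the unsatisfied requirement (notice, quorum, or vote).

Invalid — notice requirement not satisfied.

Notice: 27 days given; 30 required. Not satisfied.
Quorum: 10% of 15,601 = 1,560.10, rounded up to 1,561; 2,791 present. Satisfied.
Vote: requires a majority of those present (2,791); a majority of 2791 is 1396, so 1,396 needed; 1,396 in favor. Satisfied.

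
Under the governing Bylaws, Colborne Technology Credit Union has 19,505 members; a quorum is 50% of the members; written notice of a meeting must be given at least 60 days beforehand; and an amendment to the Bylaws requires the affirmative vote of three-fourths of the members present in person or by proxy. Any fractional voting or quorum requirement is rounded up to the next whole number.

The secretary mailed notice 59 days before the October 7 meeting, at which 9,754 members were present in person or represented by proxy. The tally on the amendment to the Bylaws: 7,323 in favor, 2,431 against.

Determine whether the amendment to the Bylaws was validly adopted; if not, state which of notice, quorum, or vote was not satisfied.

Notice: 59 days given; 60 required. Not satisfied.
Quorum: 50% of 19,505 = 9,752.50, rounded up to 9,753; 9,754 present. Satisfied.
Vote: requires three-fourths of those present (9,754); 3/4 of 9754 = 7315.50, rounded up to 7316, so 7,316 needed; 7,323 in favor. Satisfied.

Invalid — notice requirement not satisfied.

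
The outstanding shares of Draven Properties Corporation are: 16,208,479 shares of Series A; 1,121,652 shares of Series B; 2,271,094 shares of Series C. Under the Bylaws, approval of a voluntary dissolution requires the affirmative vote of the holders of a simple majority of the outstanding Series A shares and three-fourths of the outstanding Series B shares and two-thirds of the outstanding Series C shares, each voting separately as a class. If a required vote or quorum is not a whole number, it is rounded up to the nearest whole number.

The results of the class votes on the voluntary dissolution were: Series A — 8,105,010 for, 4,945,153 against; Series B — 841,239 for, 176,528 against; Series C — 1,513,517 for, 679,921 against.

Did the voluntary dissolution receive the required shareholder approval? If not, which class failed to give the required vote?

Not approved — the Series C shares did not give the required vote.

Series A: a majority of 16208479 is 8104240; 8,104,240 required, 8,105,010 in favor — approved.
Series B: 3/4 of 1121652 = 841239; 841,239 required, 841,239 in favor — approved.
Series C: 2/3 of 2271094 = 1514062.67, rounded up to 1514063; 1,514,063 required, 1,513,517 in favor — not approved.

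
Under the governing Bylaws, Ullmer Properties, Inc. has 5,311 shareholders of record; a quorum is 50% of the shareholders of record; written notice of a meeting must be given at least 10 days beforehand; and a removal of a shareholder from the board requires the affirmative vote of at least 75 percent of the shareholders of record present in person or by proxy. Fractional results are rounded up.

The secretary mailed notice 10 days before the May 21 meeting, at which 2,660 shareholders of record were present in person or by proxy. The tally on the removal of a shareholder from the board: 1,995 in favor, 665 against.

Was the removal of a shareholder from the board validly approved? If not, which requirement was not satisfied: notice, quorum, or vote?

Valid — all requirements satisfied.

Notice: 10 days given; 10 required. Satisfied.
Quorum: 50% of 5,311 = 2,655.50, rounded up to 2,656; 2,660 present. Satisfied.
Vote: requires three-fourths of those present (2,660); 3/4 of 2660 = 1995, so 1,995 needed; 1,995 in favor. Satisfied.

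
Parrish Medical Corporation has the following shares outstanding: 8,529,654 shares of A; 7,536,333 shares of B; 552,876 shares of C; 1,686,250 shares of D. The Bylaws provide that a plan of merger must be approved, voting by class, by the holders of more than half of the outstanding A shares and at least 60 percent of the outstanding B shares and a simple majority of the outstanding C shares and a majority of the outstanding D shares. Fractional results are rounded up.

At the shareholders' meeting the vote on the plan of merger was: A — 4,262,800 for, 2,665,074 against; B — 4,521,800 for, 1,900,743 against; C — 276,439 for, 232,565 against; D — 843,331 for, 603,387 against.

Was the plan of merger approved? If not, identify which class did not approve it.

A: a majority of 8529654 is 4264828; 4,264,828 required, 4,262,800 in favor — not approved.
B: 3/5 of 7536333 = 4521799.80, rounded up to 4521800; 4,521,800 required, 4,521,800 in favor — approved.
C: a majority of 552876 is 276439; 276,439 required, 276,439 in favor — approved.
D: a majority of 1686250 is 843126; 843,126 required, 843,331 in favor — approved.

Not approved — the A shares did not give the required vote.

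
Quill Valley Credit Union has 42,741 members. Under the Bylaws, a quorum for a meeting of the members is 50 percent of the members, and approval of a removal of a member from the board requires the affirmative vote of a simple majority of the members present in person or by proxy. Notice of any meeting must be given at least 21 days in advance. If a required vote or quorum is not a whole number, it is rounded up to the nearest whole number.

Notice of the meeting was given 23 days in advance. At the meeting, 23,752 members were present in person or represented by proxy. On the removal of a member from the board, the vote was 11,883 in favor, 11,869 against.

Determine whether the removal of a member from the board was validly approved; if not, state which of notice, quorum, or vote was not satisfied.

Notice: 23 days given; 21 required. Satisfied.
Quorum: 50% of 42,741 = 21,370.50, rounded up to 21,371; 23,752 present. Satisfied.
Vote: requires a majority of those present (23,752); a majority of 23752 is 11877, so 11,877 needed; 11,883 in favor. Satisfied.

Valid — all requirements satisfied.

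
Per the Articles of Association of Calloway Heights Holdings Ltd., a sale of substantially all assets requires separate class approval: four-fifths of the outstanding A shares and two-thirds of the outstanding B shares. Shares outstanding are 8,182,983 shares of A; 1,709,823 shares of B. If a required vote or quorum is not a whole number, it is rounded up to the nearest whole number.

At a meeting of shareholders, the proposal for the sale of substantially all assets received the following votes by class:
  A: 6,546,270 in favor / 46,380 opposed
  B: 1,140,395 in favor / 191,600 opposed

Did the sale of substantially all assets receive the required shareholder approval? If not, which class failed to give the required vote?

A: 4/5 of 8182983 = 6546386.40, rounded up to 6546387; 6,546,387 required, 6,546,270 in favor — not approved.
B: 2/3 of 1709823 = 1139882; 1,139,882 required, 1,140,395 in favor — approved.

Not approved — the A shares did not give the required vote.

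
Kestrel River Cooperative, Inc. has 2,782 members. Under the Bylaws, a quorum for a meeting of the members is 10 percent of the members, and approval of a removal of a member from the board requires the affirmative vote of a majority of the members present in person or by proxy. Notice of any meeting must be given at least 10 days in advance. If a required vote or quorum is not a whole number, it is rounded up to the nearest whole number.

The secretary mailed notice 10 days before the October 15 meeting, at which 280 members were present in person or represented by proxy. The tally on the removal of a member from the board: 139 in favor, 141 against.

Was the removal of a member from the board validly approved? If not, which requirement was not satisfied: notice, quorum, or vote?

Notice: 10 days given; 10 required. Satisfied.
Quorum: 10% of 2,782 = 278.20, rounded up to 279; 280 present. Satisfied.
Vote: requires a majority of those present (280); a majority of 280 is 141, so 141 needed; 139 in favor. Not satisfied.

Invalid — vote requirement not satisfied.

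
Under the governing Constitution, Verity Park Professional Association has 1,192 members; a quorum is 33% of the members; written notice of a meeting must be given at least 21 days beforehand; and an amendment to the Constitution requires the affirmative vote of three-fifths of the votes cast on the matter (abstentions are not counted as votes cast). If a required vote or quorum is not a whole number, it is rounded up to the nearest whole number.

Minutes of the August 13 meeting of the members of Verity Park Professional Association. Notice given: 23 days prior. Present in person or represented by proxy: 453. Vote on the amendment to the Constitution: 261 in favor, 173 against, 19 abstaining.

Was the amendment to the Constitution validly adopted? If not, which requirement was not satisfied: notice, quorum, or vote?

Valid — all requirements satisfied.

Notice: 23 days given; 21 required. Satisfied.
Quorum: 33% of 1,192 = 393.36, rounded up to 394; 453 present. Satisfied.
Vote: requires three-fifths of the votes cast (453 − 19 abstaining = 434); 3/5 of 434 = 260.40, rounded up to 261, so 261 needed; 261 in favor. Satisfied.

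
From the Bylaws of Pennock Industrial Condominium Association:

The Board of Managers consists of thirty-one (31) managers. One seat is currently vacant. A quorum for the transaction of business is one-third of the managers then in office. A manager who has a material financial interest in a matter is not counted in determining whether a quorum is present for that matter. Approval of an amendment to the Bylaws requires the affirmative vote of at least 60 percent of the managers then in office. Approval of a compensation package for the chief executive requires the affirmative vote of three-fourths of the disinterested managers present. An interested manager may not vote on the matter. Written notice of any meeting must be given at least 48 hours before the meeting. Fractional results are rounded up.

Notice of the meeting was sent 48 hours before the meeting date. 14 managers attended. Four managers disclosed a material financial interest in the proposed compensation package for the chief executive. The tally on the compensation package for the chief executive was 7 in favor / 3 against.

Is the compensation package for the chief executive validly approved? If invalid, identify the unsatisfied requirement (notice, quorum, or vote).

Invalid — vote requirement not satisfied.

Notice: 48 hours given; 48 required (48 ≥ 48). Satisfied.
Quorum: 14 present, but the 4 interested managers do not count, leaving 10. Quorum is 10. Satisfied.
Vote: the compensation package for the chief executive requires three-fourths of the disinterested managers present (14 − 4 = 10). 3/4 of 10 = 7.50, rounded up to 8, so 8 affirmative votes are needed; 7 voted in favor. Not satisfied.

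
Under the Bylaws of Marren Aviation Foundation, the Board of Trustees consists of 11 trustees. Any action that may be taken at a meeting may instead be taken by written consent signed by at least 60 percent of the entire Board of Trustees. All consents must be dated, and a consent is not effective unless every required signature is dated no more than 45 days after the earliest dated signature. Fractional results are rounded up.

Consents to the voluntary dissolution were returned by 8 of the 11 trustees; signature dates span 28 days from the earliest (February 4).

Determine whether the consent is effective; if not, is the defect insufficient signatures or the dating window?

Signatures required: at least 60 percent of 11 — 3/5 of 11 = 6.60, rounded up to 7, so 7 needed; 8 signed. Sufficient.
Dating window: the latest signature is 28 days after the earliest; the limit is 45 days. Within the window.

Effective — both the signature and dating-window requirements are satisfied.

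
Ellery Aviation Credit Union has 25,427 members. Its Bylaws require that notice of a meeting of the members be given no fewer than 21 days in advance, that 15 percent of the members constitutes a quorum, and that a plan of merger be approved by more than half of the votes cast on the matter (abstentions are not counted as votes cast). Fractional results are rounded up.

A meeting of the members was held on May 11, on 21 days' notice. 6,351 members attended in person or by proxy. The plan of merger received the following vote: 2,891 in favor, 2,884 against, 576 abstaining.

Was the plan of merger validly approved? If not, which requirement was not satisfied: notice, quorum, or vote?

Notice: 21 days given; 21 required. Satisfied.
Quorum: 15% of 25,427 = 3,814.05, rounded up to 3,815; 6,351 present. Satisfied.
Vote: requires a majority of the votes cast (6,351 − 576 abstaining = 5,775); a majority of 5775 is 2888, so 2,888 needed; 2,891 in favor. Satisfied.

Valid — all requirements satisfied.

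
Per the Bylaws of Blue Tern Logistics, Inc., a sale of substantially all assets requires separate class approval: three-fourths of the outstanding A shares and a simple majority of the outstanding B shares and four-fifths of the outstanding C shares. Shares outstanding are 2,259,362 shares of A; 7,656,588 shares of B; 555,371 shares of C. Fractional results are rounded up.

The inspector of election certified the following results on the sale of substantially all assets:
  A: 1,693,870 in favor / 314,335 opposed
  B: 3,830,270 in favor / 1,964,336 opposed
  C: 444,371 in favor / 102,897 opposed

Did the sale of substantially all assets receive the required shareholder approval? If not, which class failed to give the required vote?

A: 3/4 of 2259362 = 1694521.50, rounded up to 1694522; 1,694,522 required, 1,693,870 in favor — not approved.
B: a majority of 7656588 is 3828295; 3,828,295 required, 3,830,270 in favor — approved.
C: 4/5 of 555371 = 444296.80, rounded up to 444297; 444,297 required, 444,371 in favor — approved.

Not approved — the A shares did not give the required vote.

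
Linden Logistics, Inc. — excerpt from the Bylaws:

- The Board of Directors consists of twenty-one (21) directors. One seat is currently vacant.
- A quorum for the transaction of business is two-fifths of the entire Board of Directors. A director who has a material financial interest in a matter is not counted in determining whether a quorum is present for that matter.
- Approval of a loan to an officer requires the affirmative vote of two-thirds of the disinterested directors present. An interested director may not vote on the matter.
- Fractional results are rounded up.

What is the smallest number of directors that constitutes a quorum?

9

2/5 of 21 = 8.40, rounded up to 9.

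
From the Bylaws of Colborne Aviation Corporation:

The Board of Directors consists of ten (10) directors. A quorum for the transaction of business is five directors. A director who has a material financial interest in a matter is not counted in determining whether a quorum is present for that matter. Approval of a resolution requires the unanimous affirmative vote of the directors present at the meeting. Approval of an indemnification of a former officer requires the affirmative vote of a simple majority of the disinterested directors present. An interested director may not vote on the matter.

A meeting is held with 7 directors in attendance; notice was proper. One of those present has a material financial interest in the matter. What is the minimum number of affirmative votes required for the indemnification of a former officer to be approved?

4

The indemnification of a former officer requires a majority of the disinterested directors present (7 − 1 = 6).
A majority of 6 is 4.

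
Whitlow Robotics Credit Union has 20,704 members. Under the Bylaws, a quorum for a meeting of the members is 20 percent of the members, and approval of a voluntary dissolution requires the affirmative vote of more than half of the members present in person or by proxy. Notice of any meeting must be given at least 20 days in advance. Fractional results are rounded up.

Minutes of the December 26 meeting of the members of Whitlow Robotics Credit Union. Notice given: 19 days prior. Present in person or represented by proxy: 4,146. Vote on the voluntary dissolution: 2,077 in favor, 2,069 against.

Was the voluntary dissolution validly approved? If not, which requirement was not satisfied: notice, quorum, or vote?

Notice: 19 days given; 20 required. Not satisfied.
Quorum: 20% of 20,704 = 4,140.80, rounded up to 4,141; 4,146 present. Satisfied.
Vote: requires a majority of those present (4,146); a majority of 4146 is 2074, so 2,074 needed; 2,077 in favor. Satisfied.

Invalid — notice requirement not satisfied.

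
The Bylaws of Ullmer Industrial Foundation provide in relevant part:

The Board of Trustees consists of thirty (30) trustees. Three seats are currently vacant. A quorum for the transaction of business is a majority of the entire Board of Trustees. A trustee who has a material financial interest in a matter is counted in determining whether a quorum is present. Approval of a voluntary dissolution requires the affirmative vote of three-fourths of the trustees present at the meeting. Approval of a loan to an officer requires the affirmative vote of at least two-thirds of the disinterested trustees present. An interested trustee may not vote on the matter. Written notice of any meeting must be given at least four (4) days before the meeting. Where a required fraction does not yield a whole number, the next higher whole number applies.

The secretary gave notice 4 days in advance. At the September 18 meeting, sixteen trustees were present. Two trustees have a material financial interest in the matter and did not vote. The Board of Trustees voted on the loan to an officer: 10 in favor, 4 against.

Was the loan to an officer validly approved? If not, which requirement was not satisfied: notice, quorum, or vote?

Valid — all requirements satisfied.

Notice: 4 days given; 4 required (4 ≥ 4). Satisfied.
Quorum: 16 present (interested trustees count toward quorum); quorum is 16. Satisfied.
Vote: the loan to an officer requires two-thirds of the disinterested trustees present (16 − 2 = 14). 2/3 of 14 = 9.33, rounded up to 10, so 10 affirmative votes are needed; 10 voted in favor. Satisfied.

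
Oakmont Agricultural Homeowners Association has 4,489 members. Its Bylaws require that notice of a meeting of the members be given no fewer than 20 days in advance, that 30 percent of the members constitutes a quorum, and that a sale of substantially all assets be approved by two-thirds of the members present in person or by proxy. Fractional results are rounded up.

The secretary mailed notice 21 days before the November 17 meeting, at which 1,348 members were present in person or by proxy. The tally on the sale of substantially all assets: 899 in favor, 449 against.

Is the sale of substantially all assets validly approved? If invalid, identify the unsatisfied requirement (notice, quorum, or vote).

Notice: 21 days given; 20 required. Satisfied.
Quorum: 30% of 4,489 = 1,346.70, rounded up to 1,347; 1,348 present. Satisfied.
Vote: requires two-thirds of those present (1,348); 2/3 of 1348 = 898.67, rounded up to 899, so 899 needed; 899 in favor. Satisfied.

Valid — all requirements satisfied.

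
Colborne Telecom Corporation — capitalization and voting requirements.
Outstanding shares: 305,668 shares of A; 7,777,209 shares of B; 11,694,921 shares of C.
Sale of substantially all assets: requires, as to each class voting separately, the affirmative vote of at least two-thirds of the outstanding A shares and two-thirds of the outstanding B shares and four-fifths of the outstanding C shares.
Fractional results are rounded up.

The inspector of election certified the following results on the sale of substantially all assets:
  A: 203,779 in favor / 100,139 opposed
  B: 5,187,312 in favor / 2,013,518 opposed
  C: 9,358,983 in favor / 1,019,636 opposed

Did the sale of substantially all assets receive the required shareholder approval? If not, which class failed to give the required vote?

A: 2/3 of 305668 = 203778.67, rounded up to 203779; 203,779 required, 203,779 in favor — approved.
B: 2/3 of 7777209 = 5184806; 5,184,806 required, 5,187,312 in favor — approved.
C: 4/5 of 11694921 = 9355936.80, rounded up to 9355937; 9,355,937 required, 9,358,983 in favor — approved.

Approved — every class gave the required vote.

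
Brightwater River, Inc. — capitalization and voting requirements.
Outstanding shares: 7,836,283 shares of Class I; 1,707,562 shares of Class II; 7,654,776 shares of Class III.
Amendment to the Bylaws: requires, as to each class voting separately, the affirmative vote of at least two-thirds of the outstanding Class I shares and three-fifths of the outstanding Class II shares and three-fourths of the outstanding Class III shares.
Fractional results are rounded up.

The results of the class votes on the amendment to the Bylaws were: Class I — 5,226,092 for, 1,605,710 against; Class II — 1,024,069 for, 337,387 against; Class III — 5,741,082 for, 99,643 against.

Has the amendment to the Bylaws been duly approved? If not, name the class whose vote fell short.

Not approved — the Class II shares did not give the required vote.

Class I: 2/3 of 7836283 = 5224188.67, rounded up to 5224189; 5,224,189 required, 5,226,092 in favor — approved.
Class II: 3/5 of 1707562 = 1024537.20, rounded up to 1024538; 1,024,538 required, 1,024,069 in favor — not approved.
Class III: 3/4 of 7654776 = 5741082; 5,741,082 required, 5,741,082 in favor — approved.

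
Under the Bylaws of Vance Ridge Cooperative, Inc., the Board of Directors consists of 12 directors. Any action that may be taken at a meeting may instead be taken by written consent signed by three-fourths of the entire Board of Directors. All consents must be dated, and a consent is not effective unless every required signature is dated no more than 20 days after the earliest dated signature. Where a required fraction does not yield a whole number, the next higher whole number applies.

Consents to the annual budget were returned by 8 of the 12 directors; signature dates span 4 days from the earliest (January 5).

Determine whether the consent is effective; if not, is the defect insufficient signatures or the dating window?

Not effective — insufficient signatures.

Signatures required: three-fourths of 12 — 3/4 of 12 = 9, so 9 needed; 8 signed. Insufficient.
Dating window: the latest signature is 4 days after the earliest; the limit is 20 days. Within the window.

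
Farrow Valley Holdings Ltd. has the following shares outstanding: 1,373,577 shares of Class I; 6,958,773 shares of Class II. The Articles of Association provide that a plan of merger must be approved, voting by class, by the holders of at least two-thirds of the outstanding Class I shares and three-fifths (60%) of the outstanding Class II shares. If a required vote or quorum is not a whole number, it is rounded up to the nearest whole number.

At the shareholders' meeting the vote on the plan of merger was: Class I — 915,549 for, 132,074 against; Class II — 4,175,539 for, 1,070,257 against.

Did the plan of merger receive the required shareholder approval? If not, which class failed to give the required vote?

Not approved — the Class I shares did not give the required vote.

Class I: 2/3 of 1373577 = 915718; 915,718 required, 915,549 in favor — not approved.
Class II: 3/5 of 6958773 = 4175263.80, rounded up to 4175264; 4,175,264 required, 4,175,539 in favor — approved.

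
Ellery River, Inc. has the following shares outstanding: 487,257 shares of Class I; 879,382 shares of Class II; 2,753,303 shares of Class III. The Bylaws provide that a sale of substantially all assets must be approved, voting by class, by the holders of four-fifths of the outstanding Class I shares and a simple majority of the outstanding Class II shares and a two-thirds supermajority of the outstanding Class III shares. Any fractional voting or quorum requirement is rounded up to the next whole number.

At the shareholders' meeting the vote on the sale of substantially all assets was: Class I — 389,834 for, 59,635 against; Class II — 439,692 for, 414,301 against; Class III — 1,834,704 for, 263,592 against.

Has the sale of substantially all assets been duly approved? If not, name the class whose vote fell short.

Not approved — the Class III shares did not give the required vote.

Class I: 4/5 of 487257 = 389805.60, rounded up to 389806; 389,806 required, 389,834 in favor — approved.
Class II: a majority of 879382 is 439692; 439,692 required, 439,692 in favor — approved.
Class III: 2/3 of 2753303 = 1835535.33, rounded up to 1835536; 1,835,536 required, 1,834,704 in favor — not approved.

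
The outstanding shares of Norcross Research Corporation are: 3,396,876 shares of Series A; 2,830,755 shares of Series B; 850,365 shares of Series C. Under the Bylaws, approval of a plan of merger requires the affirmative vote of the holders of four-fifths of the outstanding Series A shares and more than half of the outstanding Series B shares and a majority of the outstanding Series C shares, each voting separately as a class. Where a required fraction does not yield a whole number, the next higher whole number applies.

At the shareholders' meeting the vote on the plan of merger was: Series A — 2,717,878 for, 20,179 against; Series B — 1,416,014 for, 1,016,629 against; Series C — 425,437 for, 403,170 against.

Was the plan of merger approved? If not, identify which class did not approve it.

Approved — every class gave the required vote.

Series A: 4/5 of 3396876 = 2717500.80, rounded up to 2717501; 2,717,501 required, 2,717,878 in favor — approved.
Series B: a majority of 2830755 is 1415378; 1,415,378 required, 1,416,014 in favor — approved.
Series C: a majority of 850365 is 425183; 425,183 required, 425,437 in favor — approved.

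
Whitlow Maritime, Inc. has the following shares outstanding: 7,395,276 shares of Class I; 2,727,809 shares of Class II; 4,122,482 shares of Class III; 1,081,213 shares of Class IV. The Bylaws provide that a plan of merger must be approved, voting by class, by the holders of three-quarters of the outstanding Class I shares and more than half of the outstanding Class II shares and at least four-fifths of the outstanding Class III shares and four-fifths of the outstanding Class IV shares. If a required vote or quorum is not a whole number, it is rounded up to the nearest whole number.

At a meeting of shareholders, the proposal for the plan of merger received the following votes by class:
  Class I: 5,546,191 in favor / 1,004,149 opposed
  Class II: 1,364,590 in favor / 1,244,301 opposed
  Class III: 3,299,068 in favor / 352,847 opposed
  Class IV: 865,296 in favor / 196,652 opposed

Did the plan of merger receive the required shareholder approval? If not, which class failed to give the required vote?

Not approved — the Class I shares did not give the required vote.

Class I: 3/4 of 7395276 = 5546457; 5,546,457 required, 5,546,191 in favor — not approved.
Class II: a majority of 2727809 is 1363905; 1,363,905 required, 1,364,590 in favor — approved.
Class III: 4/5 of 4122482 = 3297985.60, rounded up to 3297986; 3,297,986 required, 3,299,068 in favor — approved.
Class IV: 4/5 of 1081213 = 864970.40, rounded up to 864971; 864,971 required, 865,296 in favor — approved.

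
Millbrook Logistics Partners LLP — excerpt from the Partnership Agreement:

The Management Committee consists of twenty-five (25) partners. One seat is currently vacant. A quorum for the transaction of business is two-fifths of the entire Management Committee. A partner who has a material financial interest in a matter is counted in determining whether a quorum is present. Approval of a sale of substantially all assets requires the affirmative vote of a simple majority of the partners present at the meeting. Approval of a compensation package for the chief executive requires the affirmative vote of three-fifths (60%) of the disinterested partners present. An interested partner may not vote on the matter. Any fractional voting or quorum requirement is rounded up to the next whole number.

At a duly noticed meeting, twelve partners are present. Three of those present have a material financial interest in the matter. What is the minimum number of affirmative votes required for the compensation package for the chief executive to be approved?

6

The compensation package for the chief executive requires three-fifths of the disinterested partners present (12 − 3 = 9).
3/5 of 9 = 5.40, rounded up to 6.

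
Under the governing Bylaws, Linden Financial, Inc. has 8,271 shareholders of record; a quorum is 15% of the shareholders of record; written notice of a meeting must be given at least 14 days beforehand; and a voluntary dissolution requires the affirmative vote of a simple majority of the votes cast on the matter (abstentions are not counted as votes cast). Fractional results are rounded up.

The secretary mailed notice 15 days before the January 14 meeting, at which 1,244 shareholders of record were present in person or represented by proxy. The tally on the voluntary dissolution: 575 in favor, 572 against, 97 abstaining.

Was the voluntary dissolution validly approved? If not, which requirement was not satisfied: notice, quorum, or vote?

Valid — all requirements satisfied.

Notice: 15 days given; 14 required. Satisfied.
Quorum: 15% of 8,271 = 1,240.65, rounded up to 1,241; 1,244 present. Satisfied.
Vote: requires a majority of the votes cast (1,244 − 97 abstaining = 1,147); a majority of 1147 is 574, so 574 needed; 575 in favor. Satisfied.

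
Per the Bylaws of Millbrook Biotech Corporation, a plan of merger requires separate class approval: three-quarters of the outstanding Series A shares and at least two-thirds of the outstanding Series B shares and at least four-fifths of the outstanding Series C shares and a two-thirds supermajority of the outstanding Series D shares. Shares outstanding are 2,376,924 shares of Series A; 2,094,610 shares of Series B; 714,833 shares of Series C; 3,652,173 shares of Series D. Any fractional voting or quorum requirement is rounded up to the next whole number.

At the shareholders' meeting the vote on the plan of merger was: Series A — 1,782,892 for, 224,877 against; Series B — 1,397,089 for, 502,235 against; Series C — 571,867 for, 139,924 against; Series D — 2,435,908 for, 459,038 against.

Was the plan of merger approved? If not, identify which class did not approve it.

Series A: 3/4 of 2376924 = 1782693; 1,782,693 required, 1,782,892 in favor — approved.
Series B: 2/3 of 2094610 = 1396406.67, rounded up to 1396407; 1,396,407 required, 1,397,089 in favor — approved.
Series C: 4/5 of 714833 = 571866.40, rounded up to 571867; 571,867 required, 571,867 in favor — approved.
Series D: 2/3 of 3652173 = 2434782; 2,434,782 required, 2,435,908 in favor — approved.

Approved — every class gave the required vote.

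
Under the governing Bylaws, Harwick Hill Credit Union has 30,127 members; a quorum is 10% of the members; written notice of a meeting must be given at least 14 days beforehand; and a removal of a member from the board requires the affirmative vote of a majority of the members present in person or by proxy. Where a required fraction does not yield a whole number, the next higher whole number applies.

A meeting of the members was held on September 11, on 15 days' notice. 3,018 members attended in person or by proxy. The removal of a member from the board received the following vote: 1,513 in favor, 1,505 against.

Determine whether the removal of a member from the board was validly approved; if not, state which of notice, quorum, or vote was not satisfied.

Valid — all requirements satisfied.

Notice: 15 days given; 14 required. Satisfied.
Quorum: 10% of 30,127 = 3,012.70, rounded up to 3,013; 3,018 present. Satisfied.
Vote: requires a majority of those present (3,018); a majority of 3018 is 1510, so 1,510 needed; 1,513 in favor. Satisfied.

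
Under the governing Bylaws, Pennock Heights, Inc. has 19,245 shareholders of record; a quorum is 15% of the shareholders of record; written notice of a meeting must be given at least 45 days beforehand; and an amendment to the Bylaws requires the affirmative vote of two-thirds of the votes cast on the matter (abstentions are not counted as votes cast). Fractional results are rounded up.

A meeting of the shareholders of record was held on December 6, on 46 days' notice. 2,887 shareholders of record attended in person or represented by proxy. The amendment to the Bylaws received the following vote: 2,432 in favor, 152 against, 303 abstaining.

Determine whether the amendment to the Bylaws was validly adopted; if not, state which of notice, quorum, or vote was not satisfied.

Valid — all requirements satisfied.

Notice: 46 days given; 45 required. Satisfied.
Quorum: 15% of 19,245 = 2,886.75, rounded up to 2,887; 2,887 present. Satisfied.
Vote: requires two-thirds of the votes cast (2,887 − 303 abstaining = 2,584); 2/3 of 2584 = 1722.67, rounded up to 1723, so 1,723 needed; 2,432 in favor. Satisfied.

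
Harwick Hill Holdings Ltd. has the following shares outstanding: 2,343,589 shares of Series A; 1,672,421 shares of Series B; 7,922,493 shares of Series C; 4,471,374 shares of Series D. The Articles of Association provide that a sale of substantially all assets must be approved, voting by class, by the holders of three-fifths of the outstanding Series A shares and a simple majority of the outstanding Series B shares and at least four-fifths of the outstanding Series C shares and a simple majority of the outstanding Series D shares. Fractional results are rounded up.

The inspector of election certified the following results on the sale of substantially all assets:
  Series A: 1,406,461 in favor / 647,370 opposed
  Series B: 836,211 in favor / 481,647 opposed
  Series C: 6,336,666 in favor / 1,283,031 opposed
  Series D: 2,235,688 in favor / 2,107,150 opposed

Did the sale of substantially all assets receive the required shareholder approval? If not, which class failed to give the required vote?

Series A: 3/5 of 2343589 = 1406153.40, rounded up to 1406154; 1,406,154 required, 1,406,461 in favor — approved.
Series B: a majority of 1672421 is 836211; 836,211 required, 836,211 in favor — approved.
Series C: 4/5 of 7922493 = 6337994.40, rounded up to 6337995; 6,337,995 required, 6,336,666 in favor — not approved.
Series D: a majority of 4471374 is 2235688; 2,235,688 required, 2,235,688 in favor — approved.

Not approved — the Series C shares did not give the required vote.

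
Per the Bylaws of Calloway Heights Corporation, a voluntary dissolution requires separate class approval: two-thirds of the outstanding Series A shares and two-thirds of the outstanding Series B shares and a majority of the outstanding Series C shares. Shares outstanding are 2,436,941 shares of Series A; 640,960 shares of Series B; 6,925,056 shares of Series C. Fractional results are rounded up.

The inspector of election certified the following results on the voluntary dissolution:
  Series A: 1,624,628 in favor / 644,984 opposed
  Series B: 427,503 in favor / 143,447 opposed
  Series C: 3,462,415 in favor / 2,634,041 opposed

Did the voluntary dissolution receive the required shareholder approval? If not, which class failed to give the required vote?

Series A: 2/3 of 2436941 = 1624627.33, rounded up to 1624628; 1,624,628 required, 1,624,628 in favor — approved.
Series B: 2/3 of 640960 = 427306.67, rounded up to 427307; 427,307 required, 427,503 in favor — approved.
Series C: a majority of 6925056 is 3462529; 3,462,529 required, 3,462,415 in favor — not approved.

Not approved — the Series C shares did not give the required vote.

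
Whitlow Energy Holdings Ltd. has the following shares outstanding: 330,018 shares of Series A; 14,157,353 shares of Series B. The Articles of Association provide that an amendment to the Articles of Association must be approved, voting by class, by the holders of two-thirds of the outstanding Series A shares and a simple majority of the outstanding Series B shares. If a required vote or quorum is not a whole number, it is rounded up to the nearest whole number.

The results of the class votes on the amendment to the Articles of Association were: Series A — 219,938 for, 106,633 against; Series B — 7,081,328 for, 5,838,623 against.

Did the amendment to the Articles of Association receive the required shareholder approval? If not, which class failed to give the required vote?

Series A: 2/3 of 330018 = 220012; 220,012 required, 219,938 in favor — not approved.
Series B: a majority of 14157353 is 7078677; 7,078,677 required, 7,081,328 in favor — approved.

Not approved — the Series A shares did not give the required vote.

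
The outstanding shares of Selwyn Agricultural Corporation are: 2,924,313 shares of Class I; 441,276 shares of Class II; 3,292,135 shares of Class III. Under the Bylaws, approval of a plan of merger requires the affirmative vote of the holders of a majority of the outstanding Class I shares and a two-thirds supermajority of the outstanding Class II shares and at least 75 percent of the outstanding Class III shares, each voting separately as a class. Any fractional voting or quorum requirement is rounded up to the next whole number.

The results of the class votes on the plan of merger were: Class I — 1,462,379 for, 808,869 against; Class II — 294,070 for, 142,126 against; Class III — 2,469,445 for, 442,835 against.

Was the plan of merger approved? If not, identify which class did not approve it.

Not approved — the Class II shares did not give the required vote.

Class I: a majority of 2924313 is 1462157; 1,462,157 required, 1,462,379 in favor — approved.
Class II: 2/3 of 441276 = 294184; 294,184 required, 294,070 in favor — not approved.
Class III: 3/4 of 3292135 = 2469101.25, rounded up to 2469102; 2,469,102 required, 2,469,445 in favor — approved.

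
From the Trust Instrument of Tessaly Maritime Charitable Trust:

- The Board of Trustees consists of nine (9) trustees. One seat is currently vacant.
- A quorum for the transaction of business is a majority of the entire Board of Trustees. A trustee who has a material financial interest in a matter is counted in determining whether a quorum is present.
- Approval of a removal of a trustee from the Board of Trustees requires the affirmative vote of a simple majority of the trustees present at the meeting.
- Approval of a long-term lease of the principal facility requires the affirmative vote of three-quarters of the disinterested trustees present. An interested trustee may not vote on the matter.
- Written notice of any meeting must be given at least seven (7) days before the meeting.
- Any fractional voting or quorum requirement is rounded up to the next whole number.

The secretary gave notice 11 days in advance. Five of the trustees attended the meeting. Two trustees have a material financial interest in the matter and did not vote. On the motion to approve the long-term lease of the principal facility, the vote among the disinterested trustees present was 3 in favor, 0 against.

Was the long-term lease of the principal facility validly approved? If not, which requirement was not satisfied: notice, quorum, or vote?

Valid — all requirements satisfied.

Notice: 11 days given; 7 required (11 ≥ 7). Satisfied.
Quorum: 5 present (interested trustees count toward quorum); quorum is 5. Satisfied.
Vote: the long-term lease of the principal facility requires three-fourths of the disinterested trustees present (5 − 2 = 3). 3/4 of 3 = 2.25, rounded up to 3, so 3 affirmative votes are needed; 3 voted in favor. Satisfied.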